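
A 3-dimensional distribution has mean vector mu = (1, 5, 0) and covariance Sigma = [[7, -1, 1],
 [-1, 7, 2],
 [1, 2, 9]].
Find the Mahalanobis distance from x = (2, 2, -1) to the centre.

Step 1 — centre the observation: (x - mu) = (1, -3, -1).

Step 2 — invert Sigma (cofactor / det for 3×3, or solve directly):
  Sigma^{-1} = [[0.1501, 0.028, -0.0229],
 [0.028, 0.1578, -0.0382],
 [-0.0229, -0.0382, 0.1221]].

Step 3 — form the quadratic (x - mu)^T · Sigma^{-1} · (x - mu):
  Sigma^{-1} · (x - mu) = (0.0891, -0.4071, -0.0305).
  (x - mu)^T · [Sigma^{-1} · (x - mu)] = (1)·(0.0891) + (-3)·(-0.4071) + (-1)·(-0.0305) = 1.341.

Step 4 — take square root: d = √(1.341) ≈ 1.158.

d(x, mu) = √(1.341) ≈ 1.158


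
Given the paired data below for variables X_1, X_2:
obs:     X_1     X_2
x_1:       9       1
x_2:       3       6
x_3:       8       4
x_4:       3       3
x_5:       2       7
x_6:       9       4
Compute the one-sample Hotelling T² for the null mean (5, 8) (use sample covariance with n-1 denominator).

Step 1 — sample mean vector:
  mean(X_1) = (9 + 3 + 8 + 3 + 2 + 9) / 6 = 34/6 = 5.6667
  mean(X_2) = (1 + 6 + 4 + 3 + 7 + 4) / 6 = 25/6 = 4.1667
  x̄ = (5.6667, 4.1667),  deviation x̄ - mu_0 = (5.6667, 4.1667) - (5, 8) = (0.6667, -3.8333).

Step 2 — sample covariance matrix, S[i,j] = (1/(n-1)) · Σ_k (x_{k,i} - mean_i) · (x_{k,j} - mean_j), divisor n-1 = 5:
  S[X_1,X_1] = ((3.3333)·(3.3333) + (-2.6667)·(-2.6667) + (2.3333)·(2.3333) + (-2.6667)·(-2.6667) + (-3.6667)·(-3.6667) + (3.3333)·(3.3333)) / 5 = 55.3333/5 = 11.0667
  S[X_1,X_2] = ((3.3333)·(-3.1667) + (-2.6667)·(1.8333) + (2.3333)·(-0.1667) + (-2.6667)·(-1.1667) + (-3.6667)·(2.8333) + (3.3333)·(-0.1667)) / 5 = -23.6667/5 = -4.7333
  S[X_2,X_2] = ((-3.1667)·(-3.1667) + (1.8333)·(1.8333) + (-0.1667)·(-0.1667) + (-1.1667)·(-1.1667) + (2.8333)·(2.8333) + (-0.1667)·(-0.1667)) / 5 = 22.8333/5 = 4.5667
  S = [[11.0667, -4.7333],
 [-4.7333, 4.5667]].

Step 3 — invert S. det(S) = 11.0667·4.5667 - (-4.7333)² = 28.1333.
  S^{-1} = (1/det) · [[d, -b], [-b, a]] = [[0.1623, 0.1682],
 [0.1682, 0.3934]].

Step 4 — quadratic form (x̄ - mu_0)^T · S^{-1} · (x̄ - mu_0):
  S^{-1} · (x̄ - mu_0) = (-0.5367, -1.3957),
  (x̄ - mu_0)^T · [...] = (0.6667)·(-0.5367) + (-3.8333)·(-1.3957) = 4.9925.

Step 5 — scale by n: T² = 6 · 4.9925 = 29.955.

T² ≈ 29.955


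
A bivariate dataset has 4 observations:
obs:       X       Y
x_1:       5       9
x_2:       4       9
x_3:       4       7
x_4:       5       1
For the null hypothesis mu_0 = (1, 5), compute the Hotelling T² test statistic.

Step 1 — sample mean vector:
  mean(X) = (5 + 4 + 4 + 5) / 4 = 18/4 = 4.5
  mean(Y) = (9 + 9 + 7 + 1) / 4 = 26/4 = 6.5
  x̄ = (4.5, 6.5),  deviation x̄ - mu_0 = (4.5, 6.5) - (1, 5) = (3.5, 1.5).

Step 2 — sample covariance matrix, S[i,j] = (1/(n-1)) · Σ_k (x_{k,i} - mean_i) · (x_{k,j} - mean_j), divisor n-1 = 3:
  S[X,X] = ((0.5)·(0.5) + (-0.5)·(-0.5) + (-0.5)·(-0.5) + (0.5)·(0.5)) / 3 = 1/3 = 0.3333
  S[X,Y] = ((0.5)·(2.5) + (-0.5)·(2.5) + (-0.5)·(0.5) + (0.5)·(-5.5)) / 3 = -3/3 = -1
  S[Y,Y] = ((2.5)·(2.5) + (2.5)·(2.5) + (0.5)·(0.5) + (-5.5)·(-5.5)) / 3 = 43/3 = 14.3333
  S = [[0.3333, -1],
 [-1, 14.3333]].

Step 3 — invert S. det(S) = 0.3333·14.3333 - (-1)² = 3.7778.
  S^{-1} = (1/det) · [[d, -b], [-b, a]] = [[3.7941, 0.2647],
 [0.2647, 0.0882]].

Step 4 — quadratic form (x̄ - mu_0)^T · S^{-1} · (x̄ - mu_0):
  S^{-1} · (x̄ - mu_0) = (13.6765, 1.0588),
  (x̄ - mu_0)^T · [...] = (3.5)·(13.6765) + (1.5)·(1.0588) = 49.4559.

Step 5 — scale by n: T² = 4 · 49.4559 = 197.8235.

T² ≈ 197.8235


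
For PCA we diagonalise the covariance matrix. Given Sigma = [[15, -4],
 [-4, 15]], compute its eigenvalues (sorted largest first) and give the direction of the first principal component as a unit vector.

Step 1 — characteristic polynomial of 2×2 Sigma:
  det(Sigma - λI) = λ² - trace · λ + det = 0.
  trace = 15 + 15 = 30, det = 15·15 - (-4)² = 209.
Step 2 — discriminant:
  Δ = trace² - 4·det = 900 - 836 = 64.
Step 3 — eigenvalues:
  λ = (trace ± √Δ)/2 = (30 ± 8)/2,
  λ_1 = 19,  λ_2 = 11.

Step 4 — unit eigenvector for λ_1: solve (Sigma - λ_1 I)v = 0. First row:
  (15 - 19)·v_x + (-4)·v_y = 0, i.e. (-4)·v_x + (-4)·v_y = 0,
  so v ∝ (b, λ_1 - a) = (-4, 4); multiply by -1 so the first entry is positive: u = (4, -4).
  ||u|| = √((4)² + (-4)²) = √(32) ≈ 5.6569,
  v_1 = u/||u|| ≈ (0.7071, -0.7071) (||v_1|| = 1).

λ_1 = 19,  λ_2 = 11;  v_1 ≈ (0.7071, -0.7071)


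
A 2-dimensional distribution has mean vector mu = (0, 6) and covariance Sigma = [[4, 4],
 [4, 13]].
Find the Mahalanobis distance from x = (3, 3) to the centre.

Step 1 — centre the observation: (x - mu) = (3, -3).

Step 2 — invert Sigma. det(Sigma) = 4·13 - (4)² = 36.
  Sigma^{-1} = (1/det) · [[d, -b], [-b, a]] = [[0.3611, -0.1111],
 [-0.1111, 0.1111]].

Step 3 — form the quadratic (x - mu)^T · Sigma^{-1} · (x - mu):
  Sigma^{-1} · (x - mu) = (1.4167, -0.6667).
  (x - mu)^T · [Sigma^{-1} · (x - mu)] = (3)·(1.4167) + (-3)·(-0.6667) = 6.25.

Step 4 — take square root: d = √(6.25) ≈ 2.5.

d(x, mu) = √(6.25) ≈ 2.5


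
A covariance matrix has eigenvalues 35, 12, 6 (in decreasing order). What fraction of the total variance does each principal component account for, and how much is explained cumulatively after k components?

Step 1 — total variance = trace(Sigma) = Σ λ_i = 35 + 12 + 6 = 53.

Step 2 — fraction explained by component i = λ_i / Σ λ:
  PC1: 35/53 = 0.6604
  PC2: 12/53 = 0.2264
  PC3: 6/53 = 0.1132

Step 3 — cumulative fraction after k components = (λ_1 + ... + λ_k) / Σ λ:
  k = 1: 35/53 = 0.6604
  k = 2: (35 + 12)/53 = 47/53 = 0.8868
  k = 3: (35 + 12 + 6)/53 = 53/53 = 1

Summary (fraction, with percent):

explained: PC1 0.6604 (66.04%), PC2 0.2264 (22.64%), PC3 0.1132 (11.32%);  cumulative: 0.6604, 0.8868, 1


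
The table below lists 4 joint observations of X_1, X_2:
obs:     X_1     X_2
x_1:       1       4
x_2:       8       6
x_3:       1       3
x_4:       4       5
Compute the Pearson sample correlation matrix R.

Step 1 — column means:
  mean(X_1) = (1 + 8 + 1 + 4) / 4 = 14/4 = 3.5
  mean(X_2) = (4 + 6 + 3 + 5) / 4 = 18/4 = 4.5

Step 2 — sample variances and covariances s[i,j] = (1/(n-1)) · Σ_k (x_{k,i} - mean_i) · (x_{k,j} - mean_j), with n-1 = 3:
  s[X_1,X_1] = ((-2.5)·(-2.5) + (4.5)·(4.5) + (-2.5)·(-2.5) + (0.5)·(0.5)) / 3 = 33/3 = 11
  s[X_1,X_2] = ((-2.5)·(-0.5) + (4.5)·(1.5) + (-2.5)·(-1.5) + (0.5)·(0.5)) / 3 = 12/3 = 4
  s[X_2,X_2] = ((-0.5)·(-0.5) + (1.5)·(1.5) + (-1.5)·(-1.5) + (0.5)·(0.5)) / 3 = 5/3 = 1.6667
  Sample standard deviations s_i = √(s[i,i]):
  s(X_1) = √(11) = 3.3166
  s(X_2) = √(1.6667) = 1.291

Step 3 — r_{ij} = s_{ij} / (s_i · s_j):
  r[X_1,X_1] = 1 (diagonal).
  r[X_1,X_2] = 4 / (3.3166 · 1.291) = 4 / 4.2817 = 0.9342
  r[X_2,X_2] = 1 (diagonal).

R is symmetric with unit diagonal. Assembling:

R = [[1, 0.9342],
 [0.9342, 1]]


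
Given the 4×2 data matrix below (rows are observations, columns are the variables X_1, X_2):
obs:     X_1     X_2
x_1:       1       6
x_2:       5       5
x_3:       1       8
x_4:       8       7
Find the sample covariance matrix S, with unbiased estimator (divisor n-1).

Step 1 — column means:
  mean(X_1) = (1 + 5 + 1 + 8) / 4 = 15/4 = 3.75
  mean(X_2) = (6 + 5 + 8 + 7) / 4 = 26/4 = 6.5

Step 2 — sample covariance S[i,j] = (1/(n-1)) · Σ_k (x_{k,i} - mean_i) · (x_{k,j} - mean_j), with n-1 = 3.
  S[X_1,X_1] = ((-2.75)·(-2.75) + (1.25)·(1.25) + (-2.75)·(-2.75) + (4.25)·(4.25)) / 3 = 34.75/3 = 11.5833
  S[X_1,X_2] = ((-2.75)·(-0.5) + (1.25)·(-1.5) + (-2.75)·(1.5) + (4.25)·(0.5)) / 3 = -2.5/3 = -0.8333
  S[X_2,X_2] = ((-0.5)·(-0.5) + (-1.5)·(-1.5) + (1.5)·(1.5) + (0.5)·(0.5)) / 3 = 5/3 = 1.6667

S is symmetric (S[j,i] = S[i,j]). Assembling:

S = [[11.5833, -0.8333],
 [-0.8333, 1.6667]]


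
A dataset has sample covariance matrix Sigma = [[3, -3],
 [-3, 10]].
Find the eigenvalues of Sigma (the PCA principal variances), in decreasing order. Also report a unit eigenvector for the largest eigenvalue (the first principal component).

Step 1 — characteristic polynomial of 2×2 Sigma:
  det(Sigma - λI) = λ² - trace · λ + det = 0.
  trace = 3 + 10 = 13, det = 3·10 - (-3)² = 21.
Step 2 — discriminant:
  Δ = trace² - 4·det = 169 - 84 = 85.
Step 3 — eigenvalues:
  λ = (trace ± √Δ)/2 = (13 ± 9.2195)/2,
  λ_1 = 11.1098,  λ_2 = 1.8902.

Step 4 — unit eigenvector for λ_1: solve (Sigma - λ_1 I)v = 0. First row:
  (3 - 11.1098)·v_x + (-3)·v_y = 0, i.e. (-8.1098)·v_x + (-3)·v_y = 0,
  so v ∝ (b, λ_1 - a) = (-3, 8.1098); multiply by -1 so the first entry is positive: u = (3, -8.1098).
  ||u|| = √((3)² + (-8.1098)²) = √(74.7684) ≈ 8.6469,
  v_1 = u/||u|| ≈ (0.3469, -0.9379) (||v_1|| = 1).

λ_1 = 11.1098,  λ_2 = 1.8902;  v_1 ≈ (0.3469, -0.9379)


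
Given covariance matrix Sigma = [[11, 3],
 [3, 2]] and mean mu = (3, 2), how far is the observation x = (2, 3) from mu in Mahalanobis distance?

Step 1 — centre the observation: (x - mu) = (-1, 1).

Step 2 — invert Sigma. det(Sigma) = 11·2 - (3)² = 13.
  Sigma^{-1} = (1/det) · [[d, -b], [-b, a]] = [[0.1538, -0.2308],
 [-0.2308, 0.8462]].

Step 3 — form the quadratic (x - mu)^T · Sigma^{-1} · (x - mu):
  Sigma^{-1} · (x - mu) = (-0.3846, 1.0769).
  (x - mu)^T · [Sigma^{-1} · (x - mu)] = (-1)·(-0.3846) + (1)·(1.0769) = 1.4615.

Step 4 — take square root: d = √(1.4615) ≈ 1.2089.

d(x, mu) = √(1.4615) ≈ 1.2089


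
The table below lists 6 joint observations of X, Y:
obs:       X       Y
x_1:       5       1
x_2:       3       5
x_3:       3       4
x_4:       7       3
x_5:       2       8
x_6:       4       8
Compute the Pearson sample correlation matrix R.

Step 1 — column means:
  mean(X) = (5 + 3 + 3 + 7 + 2 + 4) / 6 = 24/6 = 4
  mean(Y) = (1 + 5 + 4 + 3 + 8 + 8) / 6 = 29/6 = 4.8333

Step 2 — sample variances and covariances s[i,j] = (1/(n-1)) · Σ_k (x_{k,i} - mean_i) · (x_{k,j} - mean_j), with n-1 = 5:
  s[X,X] = ((1)·(1) + (-1)·(-1) + (-1)·(-1) + (3)·(3) + (-2)·(-2) + (0)·(0)) / 5 = 16/5 = 3.2
  s[X,Y] = ((1)·(-3.8333) + (-1)·(0.1667) + (-1)·(-0.8333) + (3)·(-1.8333) + (-2)·(3.1667) + (0)·(3.1667)) / 5 = -15/5 = -3
  s[Y,Y] = ((-3.8333)·(-3.8333) + (0.1667)·(0.1667) + (-0.8333)·(-0.8333) + (-1.8333)·(-1.8333) + (3.1667)·(3.1667) + (3.1667)·(3.1667)) / 5 = 38.8333/5 = 7.7667
  Sample standard deviations s_i = √(s[i,i]):
  s(X) = √(3.2) = 1.7889
  s(Y) = √(7.7667) = 2.7869

Step 3 — r_{ij} = s_{ij} / (s_i · s_j):
  r[X,X] = 1 (diagonal).
  r[X,Y] = -3 / (1.7889 · 2.7869) = -3 / 4.9853 = -0.6018
  r[Y,Y] = 1 (diagonal).

R is symmetric with unit diagonal. Assembling:

R = [[1, -0.6018],
 [-0.6018, 1]]


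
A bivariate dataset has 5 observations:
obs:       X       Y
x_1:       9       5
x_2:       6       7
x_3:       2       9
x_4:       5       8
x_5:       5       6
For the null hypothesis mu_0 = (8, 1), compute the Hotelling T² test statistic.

Step 1 — sample mean vector:
  mean(X) = (9 + 6 + 2 + 5 + 5) / 5 = 27/5 = 5.4
  mean(Y) = (5 + 7 + 9 + 8 + 6) / 5 = 35/5 = 7
  x̄ = (5.4, 7),  deviation x̄ - mu_0 = (5.4, 7) - (8, 1) = (-2.6, 6).

Step 2 — sample covariance matrix, S[i,j] = (1/(n-1)) · Σ_k (x_{k,i} - mean_i) · (x_{k,j} - mean_j), divisor n-1 = 4:
  S[X,X] = ((3.6)·(3.6) + (0.6)·(0.6) + (-3.4)·(-3.4) + (-0.4)·(-0.4) + (-0.4)·(-0.4)) / 4 = 25.2/4 = 6.3
  S[X,Y] = ((3.6)·(-2) + (0.6)·(0) + (-3.4)·(2) + (-0.4)·(1) + (-0.4)·(-1)) / 4 = -14/4 = -3.5
  S[Y,Y] = ((-2)·(-2) + (0)·(0) + (2)·(2) + (1)·(1) + (-1)·(-1)) / 4 = 10/4 = 2.5
  S = [[6.3, -3.5],
 [-3.5, 2.5]].

Step 3 — invert S. det(S) = 6.3·2.5 - (-3.5)² = 3.5.
  S^{-1} = (1/det) · [[d, -b], [-b, a]] = [[0.7143, 1],
 [1, 1.8]].

Step 4 — quadratic form (x̄ - mu_0)^T · S^{-1} · (x̄ - mu_0):
  S^{-1} · (x̄ - mu_0) = (4.1429, 8.2),
  (x̄ - mu_0)^T · [...] = (-2.6)·(4.1429) + (6)·(8.2) = 38.4286.

Step 5 — scale by n: T² = 5 · 38.4286 = 192.1429.

T² ≈ 192.1429


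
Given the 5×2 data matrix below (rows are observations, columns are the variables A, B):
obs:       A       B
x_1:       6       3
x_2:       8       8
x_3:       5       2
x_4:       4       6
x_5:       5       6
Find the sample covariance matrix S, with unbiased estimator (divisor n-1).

Step 1 — column means:
  mean(A) = (6 + 8 + 5 + 4 + 5) / 5 = 28/5 = 5.6
  mean(B) = (3 + 8 + 2 + 6 + 6) / 5 = 25/5 = 5

Step 2 — sample covariance S[i,j] = (1/(n-1)) · Σ_k (x_{k,i} - mean_i) · (x_{k,j} - mean_j), with n-1 = 4.
  S[A,A] = ((0.4)·(0.4) + (2.4)·(2.4) + (-0.6)·(-0.6) + (-1.6)·(-1.6) + (-0.6)·(-0.6)) / 4 = 9.2/4 = 2.3
  S[A,B] = ((0.4)·(-2) + (2.4)·(3) + (-0.6)·(-3) + (-1.6)·(1) + (-0.6)·(1)) / 4 = 6/4 = 1.5
  S[B,B] = ((-2)·(-2) + (3)·(3) + (-3)·(-3) + (1)·(1) + (1)·(1)) / 4 = 24/4 = 6

S is symmetric (S[j,i] = S[i,j]). Assembling:

S = [[2.3, 1.5],
 [1.5, 6]]


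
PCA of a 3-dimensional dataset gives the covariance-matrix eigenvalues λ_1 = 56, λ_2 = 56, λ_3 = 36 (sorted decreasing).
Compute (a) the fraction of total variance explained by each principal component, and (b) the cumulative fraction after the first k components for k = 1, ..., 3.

Step 1 — total variance = trace(Sigma) = Σ λ_i = 56 + 56 + 36 = 148.

Step 2 — fraction explained by component i = λ_i / Σ λ:
  PC1: 56/148 = 0.3784
  PC2: 56/148 = 0.3784
  PC3: 36/148 = 0.2432

Step 3 — cumulative fraction after k components = (λ_1 + ... + λ_k) / Σ λ:
  k = 1: 56/148 = 0.3784
  k = 2: (56 + 56)/148 = 112/148 = 0.7568
  k = 3: (56 + 56 + 36)/148 = 148/148 = 1

Summary (fraction, with percent):

explained: PC1 0.3784 (37.84%), PC2 0.3784 (37.84%), PC3 0.2432 (24.32%);  cumulative: 0.3784, 0.7568, 1


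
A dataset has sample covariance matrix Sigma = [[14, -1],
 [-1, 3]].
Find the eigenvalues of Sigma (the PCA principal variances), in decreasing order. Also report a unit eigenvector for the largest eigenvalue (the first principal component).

Step 1 — characteristic polynomial of 2×2 Sigma:
  det(Sigma - λI) = λ² - trace · λ + det = 0.
  trace = 14 + 3 = 17, det = 14·3 - (-1)² = 41.
Step 2 — discriminant:
  Δ = trace² - 4·det = 289 - 164 = 125.
Step 3 — eigenvalues:
  λ = (trace ± √Δ)/2 = (17 ± 11.1803)/2,
  λ_1 = 14.0902,  λ_2 = 2.9098.

Step 4 — unit eigenvector for λ_1: solve (Sigma - λ_1 I)v = 0. First row:
  (14 - 14.0902)·v_x + (-1)·v_y = 0, i.e. (-0.0902)·v_x + (-1)·v_y = 0,
  so v ∝ (b, λ_1 - a) = (-1, 0.0902); multiply by -1 so the first entry is positive: u = (1, -0.0902).
  ||u|| = √((1)² + (-0.0902)²) = √(1.0081) ≈ 1.0041,
  v_1 = u/||u|| ≈ (0.996, -0.0898) (||v_1|| = 1).

λ_1 = 14.0902,  λ_2 = 2.9098;  v_1 ≈ (0.996, -0.0898)


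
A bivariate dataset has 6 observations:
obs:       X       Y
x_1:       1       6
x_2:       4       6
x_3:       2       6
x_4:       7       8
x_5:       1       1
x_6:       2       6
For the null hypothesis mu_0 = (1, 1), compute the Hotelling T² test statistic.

Step 1 — sample mean vector:
  mean(X) = (1 + 4 + 2 + 7 + 1 + 2) / 6 = 17/6 = 2.8333
  mean(Y) = (6 + 6 + 6 + 8 + 1 + 6) / 6 = 33/6 = 5.5
  x̄ = (2.8333, 5.5),  deviation x̄ - mu_0 = (2.8333, 5.5) - (1, 1) = (1.8333, 4.5).

Step 2 — sample covariance matrix, S[i,j] = (1/(n-1)) · Σ_k (x_{k,i} - mean_i) · (x_{k,j} - mean_j), divisor n-1 = 5:
  S[X,X] = ((-1.8333)·(-1.8333) + (1.1667)·(1.1667) + (-0.8333)·(-0.8333) + (4.1667)·(4.1667) + (-1.8333)·(-1.8333) + (-0.8333)·(-0.8333)) / 5 = 26.8333/5 = 5.3667
  S[X,Y] = ((-1.8333)·(0.5) + (1.1667)·(0.5) + (-0.8333)·(0.5) + (4.1667)·(2.5) + (-1.8333)·(-4.5) + (-0.8333)·(0.5)) / 5 = 17.5/5 = 3.5
  S[Y,Y] = ((0.5)·(0.5) + (0.5)·(0.5) + (0.5)·(0.5) + (2.5)·(2.5) + (-4.5)·(-4.5) + (0.5)·(0.5)) / 5 = 27.5/5 = 5.5
  S = [[5.3667, 3.5],
 [3.5, 5.5]].

Step 3 — invert S. det(S) = 5.3667·5.5 - (3.5)² = 17.2667.
  S^{-1} = (1/det) · [[d, -b], [-b, a]] = [[0.3185, -0.2027],
 [-0.2027, 0.3108]].

Step 4 — quadratic form (x̄ - mu_0)^T · S^{-1} · (x̄ - mu_0):
  S^{-1} · (x̄ - mu_0) = (-0.3282, 1.027),
  (x̄ - mu_0)^T · [...] = (1.8333)·(-0.3282) + (4.5)·(1.027) = 4.0199.

Step 5 — scale by n: T² = 6 · 4.0199 = 24.1197.

T² ≈ 24.1197


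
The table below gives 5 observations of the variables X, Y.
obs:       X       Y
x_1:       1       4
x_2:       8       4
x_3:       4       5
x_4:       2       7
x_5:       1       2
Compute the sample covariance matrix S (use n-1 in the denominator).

Step 1 — column means:
  mean(X) = (1 + 8 + 4 + 2 + 1) / 5 = 16/5 = 3.2
  mean(Y) = (4 + 4 + 5 + 7 + 2) / 5 = 22/5 = 4.4

Step 2 — sample covariance S[i,j] = (1/(n-1)) · Σ_k (x_{k,i} - mean_i) · (x_{k,j} - mean_j), with n-1 = 4.
  S[X,X] = ((-2.2)·(-2.2) + (4.8)·(4.8) + (0.8)·(0.8) + (-1.2)·(-1.2) + (-2.2)·(-2.2)) / 4 = 34.8/4 = 8.7
  S[X,Y] = ((-2.2)·(-0.4) + (4.8)·(-0.4) + (0.8)·(0.6) + (-1.2)·(2.6) + (-2.2)·(-2.4)) / 4 = 1.6/4 = 0.4
  S[Y,Y] = ((-0.4)·(-0.4) + (-0.4)·(-0.4) + (0.6)·(0.6) + (2.6)·(2.6) + (-2.4)·(-2.4)) / 4 = 13.2/4 = 3.3

S is symmetric (S[j,i] = S[i,j]). Assembling:

S = [[8.7, 0.4],
 [0.4, 3.3]]


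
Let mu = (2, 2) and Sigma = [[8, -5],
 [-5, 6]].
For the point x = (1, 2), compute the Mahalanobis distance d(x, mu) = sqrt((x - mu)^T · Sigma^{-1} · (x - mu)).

Step 1 — centre the observation: (x - mu) = (-1, 0).

Step 2 — invert Sigma. det(Sigma) = 8·6 - (-5)² = 23.
  Sigma^{-1} = (1/det) · [[d, -b], [-b, a]] = [[0.2609, 0.2174],
 [0.2174, 0.3478]].

Step 3 — form the quadratic (x - mu)^T · Sigma^{-1} · (x - mu):
  Sigma^{-1} · (x - mu) = (-0.2609, -0.2174).
  (x - mu)^T · [Sigma^{-1} · (x - mu)] = (-1)·(-0.2609) + (0)·(-0.2174) = 0.2609.

Step 4 — take square root: d = √(0.2609) ≈ 0.5108.

d(x, mu) = √(0.2609) ≈ 0.5108


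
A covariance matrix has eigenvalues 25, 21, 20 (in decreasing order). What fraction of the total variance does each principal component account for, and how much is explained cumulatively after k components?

Step 1 — total variance = trace(Sigma) = Σ λ_i = 25 + 21 + 20 = 66.

Step 2 — fraction explained by component i = λ_i / Σ λ:
  PC1: 25/66 = 0.3788
  PC2: 21/66 = 0.3182
  PC3: 20/66 = 0.303

Step 3 — cumulative fraction after k components = (λ_1 + ... + λ_k) / Σ λ:
  k = 1: 25/66 = 0.3788
  k = 2: (25 + 21)/66 = 46/66 = 0.697
  k = 3: (25 + 21 + 20)/66 = 66/66 = 1

Summary (fraction, with percent):

explained: PC1 0.3788 (37.88%), PC2 0.3182 (31.82%), PC3 0.303 (30.3%);  cumulative: 0.3788, 0.697, 1


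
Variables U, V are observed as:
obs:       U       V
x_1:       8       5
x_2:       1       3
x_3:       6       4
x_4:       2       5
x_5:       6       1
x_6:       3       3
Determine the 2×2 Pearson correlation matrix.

Step 1 — column means:
  mean(U) = (8 + 1 + 6 + 2 + 6 + 3) / 6 = 26/6 = 4.3333
  mean(V) = (5 + 3 + 4 + 5 + 1 + 3) / 6 = 21/6 = 3.5

Step 2 — sample variances and covariances s[i,j] = (1/(n-1)) · Σ_k (x_{k,i} - mean_i) · (x_{k,j} - mean_j), with n-1 = 5:
  s[U,U] = ((3.6667)·(3.6667) + (-3.3333)·(-3.3333) + (1.6667)·(1.6667) + (-2.3333)·(-2.3333) + (1.6667)·(1.6667) + (-1.3333)·(-1.3333)) / 5 = 37.3333/5 = 7.4667
  s[U,V] = ((3.6667)·(1.5) + (-3.3333)·(-0.5) + (1.6667)·(0.5) + (-2.3333)·(1.5) + (1.6667)·(-2.5) + (-1.3333)·(-0.5)) / 5 = 1/5 = 0.2
  s[V,V] = ((1.5)·(1.5) + (-0.5)·(-0.5) + (0.5)·(0.5) + (1.5)·(1.5) + (-2.5)·(-2.5) + (-0.5)·(-0.5)) / 5 = 11.5/5 = 2.3
  Sample standard deviations s_i = √(s[i,i]):
  s(U) = √(7.4667) = 2.7325
  s(V) = √(2.3) = 1.5166

Step 3 — r_{ij} = s_{ij} / (s_i · s_j):
  r[U,U] = 1 (diagonal).
  r[U,V] = 0.2 / (2.7325 · 1.5166) = 0.2 / 4.1441 = 0.0483
  r[V,V] = 1 (diagonal).

R is symmetric with unit diagonal. Assembling:

R = [[1, 0.0483],
 [0.0483, 1]]


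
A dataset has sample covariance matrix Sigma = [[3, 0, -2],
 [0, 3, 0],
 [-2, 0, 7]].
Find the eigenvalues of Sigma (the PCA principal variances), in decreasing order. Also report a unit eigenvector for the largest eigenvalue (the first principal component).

Step 1 — characteristic polynomial p(λ) = det(λI - Sigma) = λ³ - tr·λ² + c_1·λ - det, where tr = trace, c_1 = sum of the principal 2×2 minors, det = det(Sigma):
  tr = 3 + 3 + 7 = 13,
  c_1 = (3·3 - (0)²) + (3·7 - (-2)²) + (3·7 - (0)²) = 9 + 17 + 21 = 47,
  det = 3·(3·7 - (0)²) - (0)·((0)·7 - (0)·(-2)) + (-2)·((0)·(0) - 3·(-2)) = 3·(21) - (0)·(0) + (-2)·(6) = 51.
  So p(λ) = λ³ - 13λ² + 47λ - 51.
Step 2 — look for an integer root (rational root theorem: any rational root is an integer divisor of 51). Testing λ = 3:
  p(3) = 27 - 117 + 141 - 51 = 0  ✓
  Dividing out (λ - 3): p(λ) = (λ - 3)(λ² - 10λ + 17).
Step 3 — remaining eigenvalues from the quadratic λ² - 10λ + 17 = 0:
  Δ = 10² - 4·17 = 100 - 68 = 32,  λ = (10 ± √32)/2 = (10 ± 5.6569)/2 ≈ 7.8284 or 2.1716.
  Sorted: λ_1 = 7.8284,  λ_2 = 3,  λ_3 = 2.1716  (check: sum = 13 = tr ✓).

Step 4 — unit eigenvector for λ_1 ≈ 7.8284: v spans the null space of (Sigma - λ_1 I), whose rows are
  r_1 = (-4.8284, 0, -2),  r_2 = (0, -4.8284, 0),  r_3 = (-2, 0, -0.8284).
  v is orthogonal to every row, so take v ∝ r_1 × r_2 = ((0)·(0) - (-2)·(-4.8284), (-2)·(0) - (-4.8284)·(0), (-4.8284)·(-4.8284) - (0)·(0)) ≈ (-9.6569, 0, 23.3137).
  Rescale (multiply by -1 so the first nonzero entry is positive): u = (9.6569, 0, -23.3137).
  ||u|| = √((9.6569)² + (0)² + (-23.3137)²) = √(636.7838) ≈ 25.2346,  v_1 = u/||u|| ≈ (0.3827, 0, -0.9239) (||v_1|| = 1).

λ_1 = 7.8284,  λ_2 = 3,  λ_3 = 2.1716;  v_1 ≈ (0.3827, 0, -0.9239)


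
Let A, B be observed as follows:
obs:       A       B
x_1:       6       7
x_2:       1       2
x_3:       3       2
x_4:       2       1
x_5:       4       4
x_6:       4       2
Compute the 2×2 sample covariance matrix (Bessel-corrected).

Step 1 — column means:
  mean(A) = (6 + 1 + 3 + 2 + 4 + 4) / 6 = 20/6 = 3.3333
  mean(B) = (7 + 2 + 2 + 1 + 4 + 2) / 6 = 18/6 = 3

Step 2 — sample covariance S[i,j] = (1/(n-1)) · Σ_k (x_{k,i} - mean_i) · (x_{k,j} - mean_j), with n-1 = 5.
  S[A,A] = ((2.6667)·(2.6667) + (-2.3333)·(-2.3333) + (-0.3333)·(-0.3333) + (-1.3333)·(-1.3333) + (0.6667)·(0.6667) + (0.6667)·(0.6667)) / 5 = 15.3333/5 = 3.0667
  S[A,B] = ((2.6667)·(4) + (-2.3333)·(-1) + (-0.3333)·(-1) + (-1.3333)·(-2) + (0.6667)·(1) + (0.6667)·(-1)) / 5 = 16/5 = 3.2
  S[B,B] = ((4)·(4) + (-1)·(-1) + (-1)·(-1) + (-2)·(-2) + (1)·(1) + (-1)·(-1)) / 5 = 24/5 = 4.8

S is symmetric (S[j,i] = S[i,j]). Assembling:

S = [[3.0667, 3.2],
 [3.2, 4.8]]


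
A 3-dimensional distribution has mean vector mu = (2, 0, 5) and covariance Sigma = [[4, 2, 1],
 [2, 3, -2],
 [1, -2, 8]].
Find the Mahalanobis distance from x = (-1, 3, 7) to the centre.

Step 1 — centre the observation: (x - mu) = (-3, 3, 2).

Step 2 — invert Sigma (cofactor / det for 3×3, or solve directly):
  Sigma^{-1} = [[0.5405, -0.4865, -0.1892],
 [-0.4865, 0.8378, 0.2703],
 [-0.1892, 0.2703, 0.2162]].

Step 3 — form the quadratic (x - mu)^T · Sigma^{-1} · (x - mu):
  Sigma^{-1} · (x - mu) = (-3.4595, 4.5135, 1.8108).
  (x - mu)^T · [Sigma^{-1} · (x - mu)] = (-3)·(-3.4595) + (3)·(4.5135) + (2)·(1.8108) = 27.5405.

Step 4 — take square root: d = √(27.5405) ≈ 5.2479.

d(x, mu) = √(27.5405) ≈ 5.2479


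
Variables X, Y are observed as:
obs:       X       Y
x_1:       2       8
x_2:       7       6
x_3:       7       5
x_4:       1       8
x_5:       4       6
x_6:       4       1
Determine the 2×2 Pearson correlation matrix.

Step 1 — column means:
  mean(X) = (2 + 7 + 7 + 1 + 4 + 4) / 6 = 25/6 = 4.1667
  mean(Y) = (8 + 6 + 5 + 8 + 6 + 1) / 6 = 34/6 = 5.6667

Step 2 — sample variances and covariances s[i,j] = (1/(n-1)) · Σ_k (x_{k,i} - mean_i) · (x_{k,j} - mean_j), with n-1 = 5:
  s[X,X] = ((-2.1667)·(-2.1667) + (2.8333)·(2.8333) + (2.8333)·(2.8333) + (-3.1667)·(-3.1667) + (-0.1667)·(-0.1667) + (-0.1667)·(-0.1667)) / 5 = 30.8333/5 = 6.1667
  s[X,Y] = ((-2.1667)·(2.3333) + (2.8333)·(0.3333) + (2.8333)·(-0.6667) + (-3.1667)·(2.3333) + (-0.1667)·(0.3333) + (-0.1667)·(-4.6667)) / 5 = -12.6667/5 = -2.5333
  s[Y,Y] = ((2.3333)·(2.3333) + (0.3333)·(0.3333) + (-0.6667)·(-0.6667) + (2.3333)·(2.3333) + (0.3333)·(0.3333) + (-4.6667)·(-4.6667)) / 5 = 33.3333/5 = 6.6667
  Sample standard deviations s_i = √(s[i,i]):
  s(X) = √(6.1667) = 2.4833
  s(Y) = √(6.6667) = 2.582

Step 3 — r_{ij} = s_{ij} / (s_i · s_j):
  r[X,X] = 1 (diagonal).
  r[X,Y] = -2.5333 / (2.4833 · 2.582) = -2.5333 / 6.4118 = -0.3951
  r[Y,Y] = 1 (diagonal).

R is symmetric with unit diagonal. Assembling:

R = [[1, -0.3951],
 [-0.3951, 1]]


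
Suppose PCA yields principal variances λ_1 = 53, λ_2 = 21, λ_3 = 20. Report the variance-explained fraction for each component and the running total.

Step 1 — total variance = trace(Sigma) = Σ λ_i = 53 + 21 + 20 = 94.

Step 2 — fraction explained by component i = λ_i / Σ λ:
  PC1: 53/94 = 0.5638
  PC2: 21/94 = 0.2234
  PC3: 20/94 = 0.2128

Step 3 — cumulative fraction after k components = (λ_1 + ... + λ_k) / Σ λ:
  k = 1: 53/94 = 0.5638
  k = 2: (53 + 21)/94 = 74/94 = 0.7872
  k = 3: (53 + 21 + 20)/94 = 94/94 = 1

Summary (fraction, with percent):

explained: PC1 0.5638 (56.38%), PC2 0.2234 (22.34%), PC3 0.2128 (21.28%);  cumulative: 0.5638, 0.7872, 1


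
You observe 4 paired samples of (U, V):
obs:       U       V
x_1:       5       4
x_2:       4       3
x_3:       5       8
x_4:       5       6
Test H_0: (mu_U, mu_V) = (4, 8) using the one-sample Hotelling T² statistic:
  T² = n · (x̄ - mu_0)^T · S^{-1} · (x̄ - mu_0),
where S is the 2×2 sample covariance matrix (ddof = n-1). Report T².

Step 1 — sample mean vector:
  mean(U) = (5 + 4 + 5 + 5) / 4 = 19/4 = 4.75
  mean(V) = (4 + 3 + 8 + 6) / 4 = 21/4 = 5.25
  x̄ = (4.75, 5.25),  deviation x̄ - mu_0 = (4.75, 5.25) - (4, 8) = (0.75, -2.75).

Step 2 — sample covariance matrix, S[i,j] = (1/(n-1)) · Σ_k (x_{k,i} - mean_i) · (x_{k,j} - mean_j), divisor n-1 = 3:
  S[U,U] = ((0.25)·(0.25) + (-0.75)·(-0.75) + (0.25)·(0.25) + (0.25)·(0.25)) / 3 = 0.75/3 = 0.25
  S[U,V] = ((0.25)·(-1.25) + (-0.75)·(-2.25) + (0.25)·(2.75) + (0.25)·(0.75)) / 3 = 2.25/3 = 0.75
  S[V,V] = ((-1.25)·(-1.25) + (-2.25)·(-2.25) + (2.75)·(2.75) + (0.75)·(0.75)) / 3 = 14.75/3 = 4.9167
  S = [[0.25, 0.75],
 [0.75, 4.9167]].

Step 3 — invert S. det(S) = 0.25·4.9167 - (0.75)² = 0.6667.
  S^{-1} = (1/det) · [[d, -b], [-b, a]] = [[7.375, -1.125],
 [-1.125, 0.375]].

Step 4 — quadratic form (x̄ - mu_0)^T · S^{-1} · (x̄ - mu_0):
  S^{-1} · (x̄ - mu_0) = (8.625, -1.875),
  (x̄ - mu_0)^T · [...] = (0.75)·(8.625) + (-2.75)·(-1.875) = 11.625.

Step 5 — scale by n: T² = 4 · 11.625 = 46.5.

T² ≈ 46.5


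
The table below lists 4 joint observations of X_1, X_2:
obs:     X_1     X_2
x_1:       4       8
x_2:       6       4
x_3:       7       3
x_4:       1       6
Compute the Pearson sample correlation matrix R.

Step 1 — column means:
  mean(X_1) = (4 + 6 + 7 + 1) / 4 = 18/4 = 4.5
  mean(X_2) = (8 + 4 + 3 + 6) / 4 = 21/4 = 5.25

Step 2 — sample variances and covariances s[i,j] = (1/(n-1)) · Σ_k (x_{k,i} - mean_i) · (x_{k,j} - mean_j), with n-1 = 3:
  s[X_1,X_1] = ((-0.5)·(-0.5) + (1.5)·(1.5) + (2.5)·(2.5) + (-3.5)·(-3.5)) / 3 = 21/3 = 7
  s[X_1,X_2] = ((-0.5)·(2.75) + (1.5)·(-1.25) + (2.5)·(-2.25) + (-3.5)·(0.75)) / 3 = -11.5/3 = -3.8333
  s[X_2,X_2] = ((2.75)·(2.75) + (-1.25)·(-1.25) + (-2.25)·(-2.25) + (0.75)·(0.75)) / 3 = 14.75/3 = 4.9167
  Sample standard deviations s_i = √(s[i,i]):
  s(X_1) = √(7) = 2.6458
  s(X_2) = √(4.9167) = 2.2174

Step 3 — r_{ij} = s_{ij} / (s_i · s_j):
  r[X_1,X_1] = 1 (diagonal).
  r[X_1,X_2] = -3.8333 / (2.6458 · 2.2174) = -3.8333 / 5.8666 = -0.6534
  r[X_2,X_2] = 1 (diagonal).

R is symmetric with unit diagonal. Assembling:

R = [[1, -0.6534],
 [-0.6534, 1]]


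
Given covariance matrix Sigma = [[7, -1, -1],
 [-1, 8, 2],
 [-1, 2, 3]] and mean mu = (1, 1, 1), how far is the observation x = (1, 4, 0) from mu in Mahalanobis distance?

Step 1 — centre the observation: (x - mu) = (0, 3, -1).

Step 2 — invert Sigma (cofactor / det for 3×3, or solve directly):
  Sigma^{-1} = [[0.1504, 0.0075, 0.0451],
 [0.0075, 0.1504, -0.0977],
 [0.0451, -0.0977, 0.4135]].

Step 3 — form the quadratic (x - mu)^T · Sigma^{-1} · (x - mu):
  Sigma^{-1} · (x - mu) = (-0.0226, 0.5489, -0.7068).
  (x - mu)^T · [Sigma^{-1} · (x - mu)] = (0)·(-0.0226) + (3)·(0.5489) + (-1)·(-0.7068) = 2.3534.

Step 4 — take square root: d = √(2.3534) ≈ 1.5341.

d(x, mu) = √(2.3534) ≈ 1.5341


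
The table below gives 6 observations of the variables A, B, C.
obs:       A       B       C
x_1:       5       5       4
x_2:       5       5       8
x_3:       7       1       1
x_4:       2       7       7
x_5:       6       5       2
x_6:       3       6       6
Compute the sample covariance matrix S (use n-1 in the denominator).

Step 1 — column means:
  mean(A) = (5 + 5 + 7 + 2 + 6 + 3) / 6 = 28/6 = 4.6667
  mean(B) = (5 + 5 + 1 + 7 + 5 + 6) / 6 = 29/6 = 4.8333
  mean(C) = (4 + 8 + 1 + 7 + 2 + 6) / 6 = 28/6 = 4.6667

Step 2 — sample covariance S[i,j] = (1/(n-1)) · Σ_k (x_{k,i} - mean_i) · (x_{k,j} - mean_j), with n-1 = 5.
  S[A,A] = ((0.3333)·(0.3333) + (0.3333)·(0.3333) + (2.3333)·(2.3333) + (-2.6667)·(-2.6667) + (1.3333)·(1.3333) + (-1.6667)·(-1.6667)) / 5 = 17.3333/5 = 3.4667
  S[A,B] = ((0.3333)·(0.1667) + (0.3333)·(0.1667) + (2.3333)·(-3.8333) + (-2.6667)·(2.1667) + (1.3333)·(0.1667) + (-1.6667)·(1.1667)) / 5 = -16.3333/5 = -3.2667
  S[A,C] = ((0.3333)·(-0.6667) + (0.3333)·(3.3333) + (2.3333)·(-3.6667) + (-2.6667)·(2.3333) + (1.3333)·(-2.6667) + (-1.6667)·(1.3333)) / 5 = -19.6667/5 = -3.9333
  S[B,B] = ((0.1667)·(0.1667) + (0.1667)·(0.1667) + (-3.8333)·(-3.8333) + (2.1667)·(2.1667) + (0.1667)·(0.1667) + (1.1667)·(1.1667)) / 5 = 20.8333/5 = 4.1667
  S[B,C] = ((0.1667)·(-0.6667) + (0.1667)·(3.3333) + (-3.8333)·(-3.6667) + (2.1667)·(2.3333) + (0.1667)·(-2.6667) + (1.1667)·(1.3333)) / 5 = 20.6667/5 = 4.1333
  S[C,C] = ((-0.6667)·(-0.6667) + (3.3333)·(3.3333) + (-3.6667)·(-3.6667) + (2.3333)·(2.3333) + (-2.6667)·(-2.6667) + (1.3333)·(1.3333)) / 5 = 39.3333/5 = 7.8667

S is symmetric (S[j,i] = S[i,j]). Assembling:

S = [[3.4667, -3.2667, -3.9333],
 [-3.2667, 4.1667, 4.1333],
 [-3.9333, 4.1333, 7.8667]]


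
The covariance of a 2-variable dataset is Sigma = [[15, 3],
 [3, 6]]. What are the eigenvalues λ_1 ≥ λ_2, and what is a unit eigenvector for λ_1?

Step 1 — characteristic polynomial of 2×2 Sigma:
  det(Sigma - λI) = λ² - trace · λ + det = 0.
  trace = 15 + 6 = 21, det = 15·6 - (3)² = 81.
Step 2 — discriminant:
  Δ = trace² - 4·det = 441 - 324 = 117.
Step 3 — eigenvalues:
  λ = (trace ± √Δ)/2 = (21 ± 10.8167)/2,
  λ_1 = 15.9083,  λ_2 = 5.0917.

Step 4 — unit eigenvector for λ_1: solve (Sigma - λ_1 I)v = 0. First row:
  (15 - 15.9083)·v_x + (3)·v_y = 0, i.e. (-0.9083)·v_x + (3)·v_y = 0,
  so v ∝ (b, λ_1 - a) = (3, 0.9083) = u.
  ||u|| = √((3)² + (0.9083)²) = √(9.8251) ≈ 3.1345,
  v_1 = u/||u|| ≈ (0.9571, 0.2898) (||v_1|| = 1).

λ_1 = 15.9083,  λ_2 = 5.0917;  v_1 ≈ (0.9571, 0.2898)


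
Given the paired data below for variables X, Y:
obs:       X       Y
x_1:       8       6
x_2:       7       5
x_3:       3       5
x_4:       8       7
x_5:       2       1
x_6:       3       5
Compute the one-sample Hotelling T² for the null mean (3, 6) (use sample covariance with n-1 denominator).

Step 1 — sample mean vector:
  mean(X) = (8 + 7 + 3 + 8 + 2 + 3) / 6 = 31/6 = 5.1667
  mean(Y) = (6 + 5 + 5 + 7 + 1 + 5) / 6 = 29/6 = 4.8333
  x̄ = (5.1667, 4.8333),  deviation x̄ - mu_0 = (5.1667, 4.8333) - (3, 6) = (2.1667, -1.1667).

Step 2 — sample covariance matrix, S[i,j] = (1/(n-1)) · Σ_k (x_{k,i} - mean_i) · (x_{k,j} - mean_j), divisor n-1 = 5:
  S[X,X] = ((2.8333)·(2.8333) + (1.8333)·(1.8333) + (-2.1667)·(-2.1667) + (2.8333)·(2.8333) + (-3.1667)·(-3.1667) + (-2.1667)·(-2.1667)) / 5 = 38.8333/5 = 7.7667
  S[X,Y] = ((2.8333)·(1.1667) + (1.8333)·(0.1667) + (-2.1667)·(0.1667) + (2.8333)·(2.1667) + (-3.1667)·(-3.8333) + (-2.1667)·(0.1667)) / 5 = 21.1667/5 = 4.2333
  S[Y,Y] = ((1.1667)·(1.1667) + (0.1667)·(0.1667) + (0.1667)·(0.1667) + (2.1667)·(2.1667) + (-3.8333)·(-3.8333) + (0.1667)·(0.1667)) / 5 = 20.8333/5 = 4.1667
  S = [[7.7667, 4.2333],
 [4.2333, 4.1667]].

Step 3 — invert S. det(S) = 7.7667·4.1667 - (4.2333)² = 14.44.
  S^{-1} = (1/det) · [[d, -b], [-b, a]] = [[0.2886, -0.2932],
 [-0.2932, 0.5379]].

Step 4 — quadratic form (x̄ - mu_0)^T · S^{-1} · (x̄ - mu_0):
  S^{-1} · (x̄ - mu_0) = (0.9672, -1.2627),
  (x̄ - mu_0)^T · [...] = (2.1667)·(0.9672) + (-1.1667)·(-1.2627) = 3.5688.

Step 5 — scale by n: T² = 6 · 3.5688 = 21.4127.

T² ≈ 21.4127


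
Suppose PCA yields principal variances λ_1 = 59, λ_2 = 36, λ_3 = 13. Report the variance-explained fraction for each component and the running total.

Step 1 — total variance = trace(Sigma) = Σ λ_i = 59 + 36 + 13 = 108.

Step 2 — fraction explained by component i = λ_i / Σ λ:
  PC1: 59/108 = 0.5463
  PC2: 36/108 = 0.3333
  PC3: 13/108 = 0.1204

Step 3 — cumulative fraction after k components = (λ_1 + ... + λ_k) / Σ λ:
  k = 1: 59/108 = 0.5463
  k = 2: (59 + 36)/108 = 95/108 = 0.8796
  k = 3: (59 + 36 + 13)/108 = 108/108 = 1

Summary (fraction, with percent):

explained: PC1 0.5463 (54.63%), PC2 0.3333 (33.33%), PC3 0.1204 (12.04%);  cumulative: 0.5463, 0.8796, 1


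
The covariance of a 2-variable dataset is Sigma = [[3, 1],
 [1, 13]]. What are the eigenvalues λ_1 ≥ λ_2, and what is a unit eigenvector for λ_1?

Step 1 — characteristic polynomial of 2×2 Sigma:
  det(Sigma - λI) = λ² - trace · λ + det = 0.
  trace = 3 + 13 = 16, det = 3·13 - (1)² = 38.
Step 2 — discriminant:
  Δ = trace² - 4·det = 256 - 152 = 104.
Step 3 — eigenvalues:
  λ = (trace ± √Δ)/2 = (16 ± 10.198)/2,
  λ_1 = 13.099,  λ_2 = 2.901.

Step 4 — unit eigenvector for λ_1: solve (Sigma - λ_1 I)v = 0. First row:
  (3 - 13.099)·v_x + (1)·v_y = 0, i.e. (-10.099)·v_x + (1)·v_y = 0,
  so v ∝ (b, λ_1 - a) = (1, 10.099) = u.
  ||u|| = √((1)² + (10.099)²) = √(102.9902) ≈ 10.1484,
  v_1 = u/||u|| ≈ (0.0985, 0.9951) (||v_1|| = 1).

λ_1 = 13.099,  λ_2 = 2.901;  v_1 ≈ (0.0985, 0.9951)


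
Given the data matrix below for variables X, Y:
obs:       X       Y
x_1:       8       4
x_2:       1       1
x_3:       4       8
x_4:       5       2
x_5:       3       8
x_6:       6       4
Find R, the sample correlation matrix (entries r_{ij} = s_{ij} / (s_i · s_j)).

Step 1 — column means:
  mean(X) = (8 + 1 + 4 + 5 + 3 + 6) / 6 = 27/6 = 4.5
  mean(Y) = (4 + 1 + 8 + 2 + 8 + 4) / 6 = 27/6 = 4.5

Step 2 — sample variances and covariances s[i,j] = (1/(n-1)) · Σ_k (x_{k,i} - mean_i) · (x_{k,j} - mean_j), with n-1 = 5:
  s[X,X] = ((3.5)·(3.5) + (-3.5)·(-3.5) + (-0.5)·(-0.5) + (0.5)·(0.5) + (-1.5)·(-1.5) + (1.5)·(1.5)) / 5 = 29.5/5 = 5.9
  s[X,Y] = ((3.5)·(-0.5) + (-3.5)·(-3.5) + (-0.5)·(3.5) + (0.5)·(-2.5) + (-1.5)·(3.5) + (1.5)·(-0.5)) / 5 = 1.5/5 = 0.3
  s[Y,Y] = ((-0.5)·(-0.5) + (-3.5)·(-3.5) + (3.5)·(3.5) + (-2.5)·(-2.5) + (3.5)·(3.5) + (-0.5)·(-0.5)) / 5 = 43.5/5 = 8.7
  Sample standard deviations s_i = √(s[i,i]):
  s(X) = √(5.9) = 2.429
  s(Y) = √(8.7) = 2.9496

Step 3 — r_{ij} = s_{ij} / (s_i · s_j):
  r[X,X] = 1 (diagonal).
  r[X,Y] = 0.3 / (2.429 · 2.9496) = 0.3 / 7.1645 = 0.0419
  r[Y,Y] = 1 (diagonal).

R is symmetric with unit diagonal. Assembling:

R = [[1, 0.0419],
 [0.0419, 1]]


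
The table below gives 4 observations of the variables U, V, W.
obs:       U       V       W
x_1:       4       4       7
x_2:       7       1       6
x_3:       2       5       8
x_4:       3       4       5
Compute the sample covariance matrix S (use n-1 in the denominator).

Step 1 — column means:
  mean(U) = (4 + 7 + 2 + 3) / 4 = 16/4 = 4
  mean(V) = (4 + 1 + 5 + 4) / 4 = 14/4 = 3.5
  mean(W) = (7 + 6 + 8 + 5) / 4 = 26/4 = 6.5

Step 2 — sample covariance S[i,j] = (1/(n-1)) · Σ_k (x_{k,i} - mean_i) · (x_{k,j} - mean_j), with n-1 = 3.
  S[U,U] = ((0)·(0) + (3)·(3) + (-2)·(-2) + (-1)·(-1)) / 3 = 14/3 = 4.6667
  S[U,V] = ((0)·(0.5) + (3)·(-2.5) + (-2)·(1.5) + (-1)·(0.5)) / 3 = -11/3 = -3.6667
  S[U,W] = ((0)·(0.5) + (3)·(-0.5) + (-2)·(1.5) + (-1)·(-1.5)) / 3 = -3/3 = -1
  S[V,V] = ((0.5)·(0.5) + (-2.5)·(-2.5) + (1.5)·(1.5) + (0.5)·(0.5)) / 3 = 9/3 = 3
  S[V,W] = ((0.5)·(0.5) + (-2.5)·(-0.5) + (1.5)·(1.5) + (0.5)·(-1.5)) / 3 = 3/3 = 1
  S[W,W] = ((0.5)·(0.5) + (-0.5)·(-0.5) + (1.5)·(1.5) + (-1.5)·(-1.5)) / 3 = 5/3 = 1.6667

S is symmetric (S[j,i] = S[i,j]). Assembling:

S = [[4.6667, -3.6667, -1],
 [-3.6667, 3, 1],
 [-1, 1, 1.6667]]


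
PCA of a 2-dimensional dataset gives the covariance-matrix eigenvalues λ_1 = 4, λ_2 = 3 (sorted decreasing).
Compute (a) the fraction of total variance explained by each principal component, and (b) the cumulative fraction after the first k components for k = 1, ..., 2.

Step 1 — total variance = trace(Sigma) = Σ λ_i = 4 + 3 = 7.

Step 2 — fraction explained by component i = λ_i / Σ λ:
  PC1: 4/7 = 0.5714
  PC2: 3/7 = 0.4286

Step 3 — cumulative fraction after k components = (λ_1 + ... + λ_k) / Σ λ:
  k = 1: 4/7 = 0.5714
  k = 2: (4 + 3)/7 = 7/7 = 1

Summary (fraction, with percent):

explained: PC1 0.5714 (57.14%), PC2 0.4286 (42.86%);  cumulative: 0.5714, 1


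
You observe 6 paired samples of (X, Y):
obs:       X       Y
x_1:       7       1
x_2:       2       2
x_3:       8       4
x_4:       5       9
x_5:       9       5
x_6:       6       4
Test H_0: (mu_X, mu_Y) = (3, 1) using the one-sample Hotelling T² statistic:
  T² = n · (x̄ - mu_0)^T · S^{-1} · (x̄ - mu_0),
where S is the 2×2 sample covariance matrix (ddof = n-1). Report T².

Step 1 — sample mean vector:
  mean(X) = (7 + 2 + 8 + 5 + 9 + 6) / 6 = 37/6 = 6.1667
  mean(Y) = (1 + 2 + 4 + 9 + 5 + 4) / 6 = 25/6 = 4.1667
  x̄ = (6.1667, 4.1667),  deviation x̄ - mu_0 = (6.1667, 4.1667) - (3, 1) = (3.1667, 3.1667).

Step 2 — sample covariance matrix, S[i,j] = (1/(n-1)) · Σ_k (x_{k,i} - mean_i) · (x_{k,j} - mean_j), divisor n-1 = 5:
  S[X,X] = ((0.8333)·(0.8333) + (-4.1667)·(-4.1667) + (1.8333)·(1.8333) + (-1.1667)·(-1.1667) + (2.8333)·(2.8333) + (-0.1667)·(-0.1667)) / 5 = 30.8333/5 = 6.1667
  S[X,Y] = ((0.8333)·(-3.1667) + (-4.1667)·(-2.1667) + (1.8333)·(-0.1667) + (-1.1667)·(4.8333) + (2.8333)·(0.8333) + (-0.1667)·(-0.1667)) / 5 = 2.8333/5 = 0.5667
  S[Y,Y] = ((-3.1667)·(-3.1667) + (-2.1667)·(-2.1667) + (-0.1667)·(-0.1667) + (4.8333)·(4.8333) + (0.8333)·(0.8333) + (-0.1667)·(-0.1667)) / 5 = 38.8333/5 = 7.7667
  S = [[6.1667, 0.5667],
 [0.5667, 7.7667]].

Step 3 — invert S. det(S) = 6.1667·7.7667 - (0.5667)² = 47.5733.
  S^{-1} = (1/det) · [[d, -b], [-b, a]] = [[0.1633, -0.0119],
 [-0.0119, 0.1296]].

Step 4 — quadratic form (x̄ - mu_0)^T · S^{-1} · (x̄ - mu_0):
  S^{-1} · (x̄ - mu_0) = (0.4793, 0.3728),
  (x̄ - mu_0)^T · [...] = (3.1667)·(0.4793) + (3.1667)·(0.3728) = 2.6981.

Step 5 — scale by n: T² = 6 · 2.6981 = 16.1883.

T² ≈ 16.1883


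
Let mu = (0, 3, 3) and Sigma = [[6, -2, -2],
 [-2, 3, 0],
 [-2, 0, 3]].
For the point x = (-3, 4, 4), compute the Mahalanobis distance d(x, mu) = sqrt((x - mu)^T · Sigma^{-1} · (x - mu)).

Step 1 — centre the observation: (x - mu) = (-3, 1, 1).

Step 2 — invert Sigma (cofactor / det for 3×3, or solve directly):
  Sigma^{-1} = [[0.3, 0.2, 0.2],
 [0.2, 0.4667, 0.1333],
 [0.2, 0.1333, 0.4667]].

Step 3 — form the quadratic (x - mu)^T · Sigma^{-1} · (x - mu):
  Sigma^{-1} · (x - mu) = (-0.5, 0, 0).
  (x - mu)^T · [Sigma^{-1} · (x - mu)] = (-3)·(-0.5) + (1)·(0) + (1)·(0) = 1.5.

Step 4 — take square root: d = √(1.5) ≈ 1.2247.

d(x, mu) = √(1.5) ≈ 1.2247


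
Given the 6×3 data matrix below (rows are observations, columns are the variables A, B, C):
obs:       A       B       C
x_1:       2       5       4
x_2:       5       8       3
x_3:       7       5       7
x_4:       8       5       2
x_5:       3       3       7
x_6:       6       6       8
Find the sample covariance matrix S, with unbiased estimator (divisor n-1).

Step 1 — column means:
  mean(A) = (2 + 5 + 7 + 8 + 3 + 6) / 6 = 31/6 = 5.1667
  mean(B) = (5 + 8 + 5 + 5 + 3 + 6) / 6 = 32/6 = 5.3333
  mean(C) = (4 + 3 + 7 + 2 + 7 + 8) / 6 = 31/6 = 5.1667

Step 2 — sample covariance S[i,j] = (1/(n-1)) · Σ_k (x_{k,i} - mean_i) · (x_{k,j} - mean_j), with n-1 = 5.
  S[A,A] = ((-3.1667)·(-3.1667) + (-0.1667)·(-0.1667) + (1.8333)·(1.8333) + (2.8333)·(2.8333) + (-2.1667)·(-2.1667) + (0.8333)·(0.8333)) / 5 = 26.8333/5 = 5.3667
  S[A,B] = ((-3.1667)·(-0.3333) + (-0.1667)·(2.6667) + (1.8333)·(-0.3333) + (2.8333)·(-0.3333) + (-2.1667)·(-2.3333) + (0.8333)·(0.6667)) / 5 = 4.6667/5 = 0.9333
  S[A,C] = ((-3.1667)·(-1.1667) + (-0.1667)·(-2.1667) + (1.8333)·(1.8333) + (2.8333)·(-3.1667) + (-2.1667)·(1.8333) + (0.8333)·(2.8333)) / 5 = -3.1667/5 = -0.6333
  S[B,B] = ((-0.3333)·(-0.3333) + (2.6667)·(2.6667) + (-0.3333)·(-0.3333) + (-0.3333)·(-0.3333) + (-2.3333)·(-2.3333) + (0.6667)·(0.6667)) / 5 = 13.3333/5 = 2.6667
  S[B,C] = ((-0.3333)·(-1.1667) + (2.6667)·(-2.1667) + (-0.3333)·(1.8333) + (-0.3333)·(-3.1667) + (-2.3333)·(1.8333) + (0.6667)·(2.8333)) / 5 = -7.3333/5 = -1.4667
  S[C,C] = ((-1.1667)·(-1.1667) + (-2.1667)·(-2.1667) + (1.8333)·(1.8333) + (-3.1667)·(-3.1667) + (1.8333)·(1.8333) + (2.8333)·(2.8333)) / 5 = 30.8333/5 = 6.1667

S is symmetric (S[j,i] = S[i,j]). Assembling:

S = [[5.3667, 0.9333, -0.6333],
 [0.9333, 2.6667, -1.4667],
 [-0.6333, -1.4667, 6.1667]]
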